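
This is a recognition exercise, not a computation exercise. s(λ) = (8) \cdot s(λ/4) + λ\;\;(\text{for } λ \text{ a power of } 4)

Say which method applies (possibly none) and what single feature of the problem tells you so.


Diagnosis: the master substitution — the argument shrinks by the factor 4, so measure the index on a logarithmic scale and the recursion becomes a shift.


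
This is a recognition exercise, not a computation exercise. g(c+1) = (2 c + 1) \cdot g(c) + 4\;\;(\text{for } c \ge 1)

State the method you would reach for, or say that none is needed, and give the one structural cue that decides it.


Diagnosis: a summation factor — an index-dependent multiplier 2 c + 1 rules out characteristic roots; a summation factor converts it to a pure difference.


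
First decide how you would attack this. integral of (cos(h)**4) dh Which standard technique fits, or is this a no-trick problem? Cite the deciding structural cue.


Method: a trigonometric identity — cos(h)**4 calls for power reduction: rewrite via double angles before any antiderivative is attempted.


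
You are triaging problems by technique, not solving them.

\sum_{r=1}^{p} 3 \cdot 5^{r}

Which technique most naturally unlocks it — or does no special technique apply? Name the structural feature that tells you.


Method: the geometric series formula — check a ratio of consecutive terms: it is 5, independent of the index, so the geometric formula closes the sum.


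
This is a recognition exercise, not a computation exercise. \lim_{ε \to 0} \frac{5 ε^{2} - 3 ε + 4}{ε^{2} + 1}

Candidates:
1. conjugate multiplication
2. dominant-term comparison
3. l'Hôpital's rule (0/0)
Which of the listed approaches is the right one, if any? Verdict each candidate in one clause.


Method: no special technique — the expression is continuous at the evaluation point — substitute directly; no indeterminate form appears.
- conjugate multiplication: no divergent radical difference is present for a conjugate pair to cancel.
- dominant-term comparison: this limit is not decided by comparing polynomial growth at infinity.
- l'Hôpital's rule (0/0) — substituting the point gives a finite value outright — there is no indeterminate clash to repair.


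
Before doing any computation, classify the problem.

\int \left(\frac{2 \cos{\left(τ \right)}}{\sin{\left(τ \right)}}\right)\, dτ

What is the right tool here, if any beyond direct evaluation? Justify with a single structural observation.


Technique: u-substitution — gathered as a product, the integrand carries the factor 2 \cos{\left(τ \right)} — up to a constant, the derivative of the inner expression \sin{\left(τ \right)} — so u = \sin{\left(τ \right)} collapses the integral.


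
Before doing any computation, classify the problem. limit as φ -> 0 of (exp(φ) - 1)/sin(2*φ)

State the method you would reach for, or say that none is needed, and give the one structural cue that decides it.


Technique: l'Hôpital's rule (0/0) — the 0/0 form at 0 is the signature situation for l'Hôpital's rule. Expanding numerator and denominator to first order gives the same value — the rule automates exactly that.


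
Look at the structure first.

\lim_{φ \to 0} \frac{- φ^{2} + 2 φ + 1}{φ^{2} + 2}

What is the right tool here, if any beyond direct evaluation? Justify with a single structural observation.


Best approach: no special technique — no zero denominators, no indeterminate clash at 0 — substitute and read off the value.


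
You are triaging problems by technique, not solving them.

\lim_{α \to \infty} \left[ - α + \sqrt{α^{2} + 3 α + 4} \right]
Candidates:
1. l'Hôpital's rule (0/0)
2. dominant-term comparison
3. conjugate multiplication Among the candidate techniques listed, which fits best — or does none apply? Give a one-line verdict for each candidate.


Technique: conjugate multiplication — an infinity-minus-infinity difference with a surviving radical — multiply by the conjugate to cancel the divergence.
- l'Hôpital's rule (0/0) — substitution produces ∞ − ∞ rather than a vanishing quotient; the rule needs a 0/0 ratio to act on.
- dominant-term comparison — no ranking of term growth rates resolves the limit here.
- conjugate multiplication — applies; the problem has the shape this method handles.


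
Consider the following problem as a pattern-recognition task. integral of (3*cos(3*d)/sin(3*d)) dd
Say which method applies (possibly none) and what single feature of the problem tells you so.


Method: u-substitution — collected, the integrand has one factor that is, up to a constant, the derivative of an inner expression the rest depends on — substitute for that inner expression.


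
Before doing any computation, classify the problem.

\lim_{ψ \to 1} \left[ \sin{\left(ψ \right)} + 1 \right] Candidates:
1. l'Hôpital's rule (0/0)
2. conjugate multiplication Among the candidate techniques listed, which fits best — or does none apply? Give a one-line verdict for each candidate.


Technique: no special technique — the function is continuous at 1; evaluation is itself the limit, no machinery required.
- l'Hôpital's rule (0/0): evaluation at the point is determinate, so the rule has nothing to repair.
- conjugate multiplication: multiplying by a conjugate would not remove any indeterminacy here.


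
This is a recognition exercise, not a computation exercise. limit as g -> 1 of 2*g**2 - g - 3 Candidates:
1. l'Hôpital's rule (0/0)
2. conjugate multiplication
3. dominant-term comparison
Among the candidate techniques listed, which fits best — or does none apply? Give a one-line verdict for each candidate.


Verdict: no special technique — the expression is continuous at 1 — substitute and evaluate; no indeterminate form appears.
- l'Hôpital's rule (0/0) — substituting the point produces a determinate value, not a 0 over 0 clash.
- conjugate multiplication — there is no infinity-minus-infinity radical difference to rationalize.
- dominant-term comparison — leading-power comparison does not apply to this form.


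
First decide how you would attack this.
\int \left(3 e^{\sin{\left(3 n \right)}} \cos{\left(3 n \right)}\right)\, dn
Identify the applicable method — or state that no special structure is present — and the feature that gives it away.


Method: u-substitution — collected, the integrand has one factor that is, up to a constant, the derivative of an inner expression the rest depends on — substitute for that inner expression.


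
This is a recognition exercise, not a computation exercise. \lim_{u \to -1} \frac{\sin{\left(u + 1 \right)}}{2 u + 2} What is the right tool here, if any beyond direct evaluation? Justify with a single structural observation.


Verdict: l'Hôpital's rule (0/0) — plug in -1: top and bottom both hit zero, so differentiate each and retry. Known elementary limits would finish this too — the rule just bypasses the case analysis.


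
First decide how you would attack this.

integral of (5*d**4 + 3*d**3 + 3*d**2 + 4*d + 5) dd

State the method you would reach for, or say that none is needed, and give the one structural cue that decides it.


Method: no special technique — every term is a constant multiple of a power of d; term-wise power-rule integration needs no preliminary transformation.


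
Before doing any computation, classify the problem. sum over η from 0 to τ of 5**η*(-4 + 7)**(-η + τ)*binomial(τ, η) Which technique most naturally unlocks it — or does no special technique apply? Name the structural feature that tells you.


Verdict: the binomial theorem — binomial(τ, η) weighting matched powers of 5 and (-4 + 7) is the expanded form of (5 + (-4 + 7))^τ — fold it back up.


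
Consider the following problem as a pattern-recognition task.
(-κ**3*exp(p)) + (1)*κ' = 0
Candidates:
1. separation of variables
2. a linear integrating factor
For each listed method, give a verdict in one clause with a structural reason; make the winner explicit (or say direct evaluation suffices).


Verdict: separation of variables — all dependence on the two variables factors apart, the defining separable shape.
- separation of variables: yes — fits the structure here.
- a linear integrating factor — the unknown enters nonlinearly (through a power, a denominator, or a transcendental function), which the linear integrating-factor recipe cannot absorb as-is — any repair would come from a preliminary substitution, not the factor.


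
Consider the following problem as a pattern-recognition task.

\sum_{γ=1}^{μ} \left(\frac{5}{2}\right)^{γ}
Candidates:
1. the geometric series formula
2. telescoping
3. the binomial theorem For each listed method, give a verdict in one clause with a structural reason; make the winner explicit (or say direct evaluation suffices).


Verdict: the geometric series formula — each summand is the previous one scaled by \frac{5}{2}; that constant multiplier is itself the geometric structure.
- the geometric series formula — applies; the problem has the shape this method handles.
- telescoping: the terms as presented offer no neighboring cancellation — a telescoping rewrite may exist, but the displayed structure does not hand one over.
- the binomial theorem — the terms do not reassemble into a binomial power.


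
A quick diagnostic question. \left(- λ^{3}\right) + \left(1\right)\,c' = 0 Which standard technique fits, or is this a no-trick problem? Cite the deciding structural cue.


Method: no special technique — the slope is a pure function of λ; integrate both sides and be done.


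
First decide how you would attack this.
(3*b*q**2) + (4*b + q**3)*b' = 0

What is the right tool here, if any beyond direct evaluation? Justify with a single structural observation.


Diagnosis: the exact-equation method — checking ∂/∂b of 3*b*q**2 against ∂/∂q of 4*b + q**3: they match — the equation is exact as it stands.


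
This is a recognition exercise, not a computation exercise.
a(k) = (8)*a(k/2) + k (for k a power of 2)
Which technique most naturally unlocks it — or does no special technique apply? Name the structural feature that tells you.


Verdict: the master substitution — divide-the-index recursion (k/2 inside the call) straightens out once the index is rewritten as 2^m.


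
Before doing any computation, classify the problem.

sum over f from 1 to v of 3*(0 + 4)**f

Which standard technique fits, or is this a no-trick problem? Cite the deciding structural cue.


Diagnosis: the geometric series formula — term-over-term division gives 4 every time — index-free ratio, geometric sum formula applies.


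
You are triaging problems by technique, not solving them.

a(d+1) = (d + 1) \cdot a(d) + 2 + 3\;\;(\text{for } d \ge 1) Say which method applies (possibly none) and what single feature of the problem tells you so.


Best approach: a summation factor — first-order, linear, moving coefficient d + 1: the discrete analogue of an integrating factor handles it.


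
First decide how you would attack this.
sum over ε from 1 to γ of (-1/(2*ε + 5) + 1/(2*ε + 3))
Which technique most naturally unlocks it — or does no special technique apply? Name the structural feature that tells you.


Verdict: telescoping — a difference of consecutive values of one function (1/(2*ε + 3) at one index and the next) — telescoping by construction.


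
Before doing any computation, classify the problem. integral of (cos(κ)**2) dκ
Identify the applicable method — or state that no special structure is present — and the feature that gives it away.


Diagnosis: a trigonometric identity — cos(κ)**2 is an even power — the power-reduction identity rewrites it into first-degree cosines.


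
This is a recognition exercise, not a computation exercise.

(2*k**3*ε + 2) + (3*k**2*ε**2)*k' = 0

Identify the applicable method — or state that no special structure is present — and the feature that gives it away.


Best approach: the exact-equation method — checking ∂/∂k of 2*k**3*ε + 2 against ∂/∂ε of 3*k**2*ε**2: they match — the equation is exact as it stands.


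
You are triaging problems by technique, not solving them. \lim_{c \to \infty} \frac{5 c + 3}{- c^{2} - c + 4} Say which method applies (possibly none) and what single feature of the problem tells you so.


Method: dominant-term comparison — growth-rate triage: the leading powers of c decide the limit, everything else is noise. l'Hôpital's at-infinity variant applies to the expression viewed as a single quotient; the leading-term comparison is the direct route.


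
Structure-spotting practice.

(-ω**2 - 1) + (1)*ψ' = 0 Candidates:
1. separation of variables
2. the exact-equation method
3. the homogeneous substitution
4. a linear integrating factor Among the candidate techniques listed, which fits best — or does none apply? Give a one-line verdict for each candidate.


Diagnosis: no special technique — the slope is a function of ω alone, so integrate both sides directly.
- separation of variables: with no unknown in the slope, separating variables is a formality — the equation integrates directly.
- the exact-equation method — the unknown never enters the equation — exactness holds emptily, with nothing for the method to add.
- the homogeneous substitution: the ratio of the variables does not determine the slope.
- a linear integrating factor — with the unknown absent the integrating factor is a formality; direct integration is the working structure.


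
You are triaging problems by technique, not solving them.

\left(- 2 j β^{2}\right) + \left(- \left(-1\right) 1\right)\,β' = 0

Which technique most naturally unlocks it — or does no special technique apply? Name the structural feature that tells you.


Best approach: separation of variables — separating collects all β-dependence with the derivative and leaves all j-dependence opposite: variables separate.


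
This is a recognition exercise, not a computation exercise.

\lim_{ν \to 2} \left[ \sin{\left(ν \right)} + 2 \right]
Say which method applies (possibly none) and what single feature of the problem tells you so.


Diagnosis: no special technique — the expression is continuous at 2 — substitute and evaluate; no indeterminate form appears.


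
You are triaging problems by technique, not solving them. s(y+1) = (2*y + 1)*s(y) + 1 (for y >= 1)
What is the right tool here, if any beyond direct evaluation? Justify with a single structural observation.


Verdict: a summation factor — one-term recursion with variable weight 2*y + 1 is solved by product normalization, not by root-finding.


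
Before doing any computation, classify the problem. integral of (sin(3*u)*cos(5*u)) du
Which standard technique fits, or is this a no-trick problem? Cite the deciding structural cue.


Diagnosis: a trigonometric identity — split sin(3*u)*cos(5*u) with the angle-addition identities: the resulting sum integrates term by term.


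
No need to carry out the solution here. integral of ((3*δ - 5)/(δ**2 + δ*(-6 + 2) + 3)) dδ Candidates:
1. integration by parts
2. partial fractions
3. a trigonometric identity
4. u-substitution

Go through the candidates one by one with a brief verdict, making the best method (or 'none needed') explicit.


Diagnosis: partial fractions — each factor of (δ**2 + δ*(-6 + 2) + 3) owns one elementary piece of the integrand — separate them and integrate piecewise.
- integration by parts: there is no nonconstant-polynomial-times-kernel split with an exp, sine, cosine (degree-1 argument), or logarithm partner.
- partial fractions: yes — fits the structure here.
- a trigonometric identity: no sine or cosine appears, so there is nothing for a trigonometric identity to act on.
- u-substitution — no subexpression of the integrand pairs with its own derivative as a factor — individual terms may offer their own substitutions, but any change of variable covering the whole integral would have to be constructed from outside the expression.


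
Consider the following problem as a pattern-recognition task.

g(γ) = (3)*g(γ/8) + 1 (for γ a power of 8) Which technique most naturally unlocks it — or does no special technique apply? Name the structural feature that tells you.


Method: the master substitution — index division is the fingerprint: γ/8 in the recursive call means substitute γ = 8^m.


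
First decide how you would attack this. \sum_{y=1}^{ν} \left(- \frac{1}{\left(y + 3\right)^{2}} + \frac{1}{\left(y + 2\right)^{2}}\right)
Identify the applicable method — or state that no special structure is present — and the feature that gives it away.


Technique: telescoping — this sum is a zipper: each term contributes \frac{1}{\left(y + 2\right)^{2}} and removes the next index's value, which the following term puts back, closing term by term.


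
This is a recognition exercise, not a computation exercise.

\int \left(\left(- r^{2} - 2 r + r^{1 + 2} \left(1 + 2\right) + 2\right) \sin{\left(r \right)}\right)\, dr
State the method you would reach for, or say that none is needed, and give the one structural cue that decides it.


Diagnosis: integration by parts — the integrand splits as (- r^{2} - 2 r + r^{1 + 2} \left(1 + 2\right) + 2) times \sin{\left(r \right)} — repeatedly differentiating the polynomial part kills it, which is the parts ladder.


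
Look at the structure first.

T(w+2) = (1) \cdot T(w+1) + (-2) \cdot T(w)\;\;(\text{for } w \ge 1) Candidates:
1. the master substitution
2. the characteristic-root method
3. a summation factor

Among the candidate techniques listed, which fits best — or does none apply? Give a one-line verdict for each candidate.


Technique: the characteristic-root method — linear, homogeneous, constant coefficients: solutions of the form r^w exist — find the roots of the characteristic polynomial.
- the master substitution: no fixed divisor shrinks the index between calls.
- the characteristic-root method — yes — fits the structure here.
- a summation factor — the recurrence reaches back more than one step, outside the first-order family a summation factor normalizes.


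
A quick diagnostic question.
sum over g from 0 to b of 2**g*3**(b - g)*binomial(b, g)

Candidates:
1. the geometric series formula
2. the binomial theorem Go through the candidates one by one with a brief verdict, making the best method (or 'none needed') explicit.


Diagnosis: the binomial theorem — terms weighting binomial(b, g) against matched powers of 2 and 3 reassemble into (2 + 3)^b by the binomial theorem.
- the geometric series formula — the ratio of consecutive terms depends on the index.
- the binomial theorem: a fit — the right tool for this form.


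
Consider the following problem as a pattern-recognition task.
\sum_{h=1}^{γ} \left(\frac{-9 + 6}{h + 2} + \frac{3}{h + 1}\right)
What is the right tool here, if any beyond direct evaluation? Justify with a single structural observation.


Best approach: telescoping — a difference of consecutive values of one function (\frac{3}{h + 1} at one index and the next) — telescoping by construction.


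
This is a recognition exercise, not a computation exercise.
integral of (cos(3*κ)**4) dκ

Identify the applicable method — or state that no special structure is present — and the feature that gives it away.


Method: a trigonometric identity — apply power reduction to cos(3*κ)**4; each application halves the trigonometric degree.


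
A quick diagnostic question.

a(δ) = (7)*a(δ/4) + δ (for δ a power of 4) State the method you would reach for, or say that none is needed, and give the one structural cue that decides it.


Best approach: the master substitution — the argument contracts 4-fold per step: reindex δ exponentially and solve the linear recurrence in the new index.


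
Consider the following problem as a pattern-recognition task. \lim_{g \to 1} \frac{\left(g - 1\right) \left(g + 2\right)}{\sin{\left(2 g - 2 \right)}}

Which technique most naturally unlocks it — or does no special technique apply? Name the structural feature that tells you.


Verdict: l'Hôpital's rule (0/0) — the 0/0 form at 1 is the signature situation for l'Hôpital's rule. A local series expansion at the point resolves it as well; the rule is the packaged version of that step.


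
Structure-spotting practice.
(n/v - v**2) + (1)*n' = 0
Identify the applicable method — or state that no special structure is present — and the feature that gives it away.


Diagnosis: a linear integrating factor — the unknown enters only to the first power against a nonzero forcing term — the integrating-factor template applies directly.


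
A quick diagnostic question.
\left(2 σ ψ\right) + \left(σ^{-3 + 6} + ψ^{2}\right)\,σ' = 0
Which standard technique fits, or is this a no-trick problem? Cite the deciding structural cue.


Method: the exact-equation method — check exactness first: here it holds (2 σ ψ, (σ^{-3 + 6} + ψ^{2}) have matching cross partials), so no integrating factor is needed.


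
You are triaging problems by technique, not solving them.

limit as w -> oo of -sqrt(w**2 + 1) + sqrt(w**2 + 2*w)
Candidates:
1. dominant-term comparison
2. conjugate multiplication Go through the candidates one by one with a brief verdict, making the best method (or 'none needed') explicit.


Technique: conjugate multiplication — turning the difference into a conjugate-rationalized ratio makes the limit readable.
- dominant-term comparison: no dominant-degree comparison decides it.
- conjugate multiplication — yes — fits the structure here.


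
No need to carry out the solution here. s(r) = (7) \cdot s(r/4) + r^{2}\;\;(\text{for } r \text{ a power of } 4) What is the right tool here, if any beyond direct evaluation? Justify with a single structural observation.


Method: the master substitution — the argument shrinks by the factor 4, so measure the index on a logarithmic scale and the recursion becomes a shift.


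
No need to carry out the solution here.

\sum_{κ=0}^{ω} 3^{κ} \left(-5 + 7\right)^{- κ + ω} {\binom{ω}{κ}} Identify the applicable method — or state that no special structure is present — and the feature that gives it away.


Diagnosis: the binomial theorem — binomial coefficients against complementary powers of 3 and (-5 + 7): recognize the binomial expansion and resum.


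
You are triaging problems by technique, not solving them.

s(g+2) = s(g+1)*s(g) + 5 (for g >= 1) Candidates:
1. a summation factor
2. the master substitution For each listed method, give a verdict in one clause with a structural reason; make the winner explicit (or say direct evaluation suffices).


Best approach: no special technique — the sequence value feeds back through itself nonlinearly — linear superposition fails, and every superposition-based closed form fails with it.
- a summation factor: the recursion is nonlinear — outside the first-order linear family a summation factor addresses.
- the master substitution — no fixed divisor shrinks the index between calls.


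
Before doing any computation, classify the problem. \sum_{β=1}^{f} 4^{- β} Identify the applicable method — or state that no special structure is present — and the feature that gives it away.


Method: the geometric series formula — consecutive terms stand in a fixed index-free ratio — the geometric sum formula closes it.


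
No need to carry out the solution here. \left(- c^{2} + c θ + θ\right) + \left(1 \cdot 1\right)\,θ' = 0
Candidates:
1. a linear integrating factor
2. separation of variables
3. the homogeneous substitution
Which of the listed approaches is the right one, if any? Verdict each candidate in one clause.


Method: a linear integrating factor — the unknown enters only to the first power against a nonzero forcing term — the integrating-factor template applies directly.
- a linear integrating factor: yes — fits the structure here.
- separation of variables — the two dependences do not factor apart.
- the homogeneous substitution: rescaling both variables together changes the slope, so no ratio substitution collapses it.


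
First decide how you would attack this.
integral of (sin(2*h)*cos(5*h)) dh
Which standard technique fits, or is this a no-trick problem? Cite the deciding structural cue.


Technique: a trigonometric identity — two sinusoids at different rates multiply in sin(2*h)*cos(5*h); the product-to-sum identity uncouples them.


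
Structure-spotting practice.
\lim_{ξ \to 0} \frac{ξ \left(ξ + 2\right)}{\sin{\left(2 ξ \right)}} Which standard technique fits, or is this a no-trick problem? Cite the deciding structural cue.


Best approach: l'Hôpital's rule (0/0) — plug in 0: top and bottom both hit zero, so differentiate each and retry. Expanding numerator and denominator to first order gives the same value — the rule automates exactly that.


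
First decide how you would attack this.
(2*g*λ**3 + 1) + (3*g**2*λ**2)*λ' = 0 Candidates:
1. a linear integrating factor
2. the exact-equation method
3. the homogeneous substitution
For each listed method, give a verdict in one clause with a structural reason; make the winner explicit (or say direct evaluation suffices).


Best approach: the exact-equation method — because the two cross partials coincide, the form is conservative as written — recover its potential in (g, λ).
- a linear integrating factor: the unknown enters nonlinearly (through a power, a denominator, or a transcendental function), which the linear integrating-factor recipe cannot absorb as-is — any repair would come from a preliminary substitution, not the factor.
- the exact-equation method — applies; the problem has the shape this method handles.
- the homogeneous substitution — rescaling both variables together changes the slope, so no ratio substitution collapses it.


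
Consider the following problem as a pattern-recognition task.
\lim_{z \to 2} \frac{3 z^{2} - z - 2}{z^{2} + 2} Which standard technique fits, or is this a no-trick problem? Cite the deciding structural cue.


Verdict: no special technique — the expression is continuous at the evaluation point — substitute directly; no indeterminate form appears.


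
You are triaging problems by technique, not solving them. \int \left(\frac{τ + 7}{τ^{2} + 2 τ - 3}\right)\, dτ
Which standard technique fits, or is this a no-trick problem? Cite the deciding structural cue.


Technique: partial fractions — a proper rational integrand whose denominator splits into simpler factors — decompose into partial fractions first.


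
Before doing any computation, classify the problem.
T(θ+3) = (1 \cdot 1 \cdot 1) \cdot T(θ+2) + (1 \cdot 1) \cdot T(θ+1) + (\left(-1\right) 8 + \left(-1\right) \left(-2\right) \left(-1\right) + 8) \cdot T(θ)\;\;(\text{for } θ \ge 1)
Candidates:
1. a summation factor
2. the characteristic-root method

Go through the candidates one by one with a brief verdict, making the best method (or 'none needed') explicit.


Method: the characteristic-root method — fixed numeric weights on consecutive terms and no forcing term added: the root method in its home territory.
- a summation factor: the recurrence reaches back more than one step, outside the first-order family a summation factor normalizes.
- the characteristic-root method: applicable, and directly so.


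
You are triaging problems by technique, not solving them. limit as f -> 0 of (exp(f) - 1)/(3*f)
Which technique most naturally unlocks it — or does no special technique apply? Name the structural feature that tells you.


Technique: l'Hôpital's rule (0/0) — the 0/0 form at 0 is the signature situation for l'Hôpital's rule. A first-order expansion at the point is an equally standard path; the rule packages it.


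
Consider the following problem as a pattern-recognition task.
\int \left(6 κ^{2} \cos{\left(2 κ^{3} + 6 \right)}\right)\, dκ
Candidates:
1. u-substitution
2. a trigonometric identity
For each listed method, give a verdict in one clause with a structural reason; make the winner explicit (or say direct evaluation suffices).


Method: u-substitution — 6 κ^{2} matches the derivative of 2 κ^{3} + 6 up to a constant; with u = 2 κ^{3} + 6 the whole integrand folds into a function of u alone.
- u-substitution — applies; the problem has the shape this method handles.
- a trigonometric identity: there is no trigonometric structure whose rewriting would simplify the integrand.


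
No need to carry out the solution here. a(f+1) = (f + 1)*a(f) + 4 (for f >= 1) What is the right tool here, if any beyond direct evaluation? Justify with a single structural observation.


Best approach: a summation factor — with the index-dependent coefficient f + 1, dividing by the cumulative product turns the left side into a pure difference.


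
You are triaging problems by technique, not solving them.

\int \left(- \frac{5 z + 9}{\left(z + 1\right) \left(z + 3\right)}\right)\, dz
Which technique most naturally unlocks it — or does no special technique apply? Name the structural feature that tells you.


Technique: partial fractions — a proper rational integrand whose denominator splits into simpler factors — decompose into partial fractions first.


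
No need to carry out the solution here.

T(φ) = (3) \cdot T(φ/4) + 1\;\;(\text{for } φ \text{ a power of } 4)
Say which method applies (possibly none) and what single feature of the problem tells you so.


Method: the master substitution — the argument contracts 4-fold per step: reindex φ exponentially and solve the linear recurrence in the new index.


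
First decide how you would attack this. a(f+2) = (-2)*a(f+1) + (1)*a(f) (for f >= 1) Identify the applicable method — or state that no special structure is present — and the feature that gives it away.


Technique: the characteristic-root method — constant coefficients and linearity mean the ansatz r^f reduces it to solving the characteristic polynomial.


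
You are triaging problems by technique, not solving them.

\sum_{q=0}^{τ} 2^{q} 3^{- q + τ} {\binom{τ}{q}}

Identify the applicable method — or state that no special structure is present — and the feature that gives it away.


Method: the binomial theorem — the binomial coefficients weight matched powers of 2 and 3, which is exactly the expansion of a binomial power.


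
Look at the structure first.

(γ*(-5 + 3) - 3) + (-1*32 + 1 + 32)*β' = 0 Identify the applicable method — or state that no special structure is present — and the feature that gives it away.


Best approach: no special technique — with β absent the equation is not coupled at all: direct integration in γ.


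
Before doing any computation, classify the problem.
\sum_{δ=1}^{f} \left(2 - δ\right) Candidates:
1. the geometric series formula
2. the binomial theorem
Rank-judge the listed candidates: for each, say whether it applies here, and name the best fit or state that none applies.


Method: no special technique — no cancellation, no constant ratio, no binomial weights — just polynomial terms summed directly.
- the geometric series formula — the term-to-term ratio drifts with the index — the one thing the geometric formula cannot absorb.
- the binomial theorem: there is no pair of bases whose matched powers would reassemble into a single binomial power.


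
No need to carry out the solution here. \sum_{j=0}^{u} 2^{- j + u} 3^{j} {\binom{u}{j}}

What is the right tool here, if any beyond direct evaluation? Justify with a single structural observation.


Best approach: the binomial theorem — the binomial coefficients weight matched powers of 3 and 2, which is exactly the expansion of a binomial power.


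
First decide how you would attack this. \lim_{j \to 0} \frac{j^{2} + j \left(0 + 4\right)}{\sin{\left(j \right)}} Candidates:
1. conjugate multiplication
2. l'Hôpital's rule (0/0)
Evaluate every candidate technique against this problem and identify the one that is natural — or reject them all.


Verdict: l'Hôpital's rule (0/0) — numerator and denominator both vanish at 0 — a genuine 0/0 form, which is exactly when l'Hôpital applies. Expanding numerator and denominator to first order gives the same value — the rule automates exactly that.
- conjugate multiplication — no divergent radical difference is present for a conjugate pair to cancel.
- l'Hôpital's rule (0/0) — applies; the problem has the shape this method handles.


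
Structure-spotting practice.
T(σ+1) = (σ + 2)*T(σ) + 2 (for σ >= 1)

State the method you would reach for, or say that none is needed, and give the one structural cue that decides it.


Technique: a summation factor — one-term recursion with variable weight σ + 2 is solved by product normalization, not by root-finding.


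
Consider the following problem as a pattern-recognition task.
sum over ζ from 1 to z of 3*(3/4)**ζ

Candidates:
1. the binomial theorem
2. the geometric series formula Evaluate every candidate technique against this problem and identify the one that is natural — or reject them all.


Verdict: the geometric series formula — the ratio of consecutive terms is the constant 3/4, independent of the index — a geometric sum.
- the binomial theorem: no binomial coefficients pair with matched powers.
- the geometric series formula — yes, a natural case for it.


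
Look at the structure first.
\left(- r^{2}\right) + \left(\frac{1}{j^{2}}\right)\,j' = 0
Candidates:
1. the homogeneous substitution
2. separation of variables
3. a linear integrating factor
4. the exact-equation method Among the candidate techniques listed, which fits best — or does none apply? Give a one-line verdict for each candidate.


Method: separation of variables — a product of single-variable factors, r^{2} and j^{2} — the textbook separable form.
- the homogeneous substitution — the slope does not depend on the ratio of the variables alone.
- separation of variables: applicable, and directly so.
- a linear integrating factor: the unknown enters nonlinearly (through a power, a denominator, or a transcendental function), which the linear integrating-factor recipe cannot absorb as-is — any repair would come from a preliminary substitution, not the factor.
- the exact-equation method: the cross-partial test holds only vacuously — each coefficient lives in its own variable, so the exactness machinery reads no structure the split form does not already show.


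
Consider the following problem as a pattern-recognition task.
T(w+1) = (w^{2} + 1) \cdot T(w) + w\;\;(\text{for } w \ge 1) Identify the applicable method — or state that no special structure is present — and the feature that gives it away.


Diagnosis: a summation factor — rescale the sequence by the product of the weights w^{2} + 1 so far — the recurrence collapses to a plain running sum.


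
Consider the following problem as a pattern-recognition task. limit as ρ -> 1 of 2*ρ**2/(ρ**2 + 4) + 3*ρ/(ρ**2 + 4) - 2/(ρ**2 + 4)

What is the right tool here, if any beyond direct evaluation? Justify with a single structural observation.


Method: no special technique — nothing blocks direct substitution at 1: plug in and finish.


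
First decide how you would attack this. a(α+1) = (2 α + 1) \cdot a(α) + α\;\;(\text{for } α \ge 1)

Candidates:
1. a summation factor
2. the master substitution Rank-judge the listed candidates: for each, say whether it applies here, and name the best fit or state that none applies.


Technique: a summation factor — because the multiplier 2 α + 1 is index-dependent, divide through by its running product and sum the resulting differences.
- a summation factor: applicable, and directly so.
- the master substitution: the recursion shifts the index rather than dividing it.


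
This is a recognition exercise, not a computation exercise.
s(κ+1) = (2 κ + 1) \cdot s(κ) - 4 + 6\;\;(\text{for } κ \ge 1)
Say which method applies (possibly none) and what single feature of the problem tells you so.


Verdict: a summation factor — normalize by the running product of 2 κ + 1: the left side becomes a difference, and differences sum.


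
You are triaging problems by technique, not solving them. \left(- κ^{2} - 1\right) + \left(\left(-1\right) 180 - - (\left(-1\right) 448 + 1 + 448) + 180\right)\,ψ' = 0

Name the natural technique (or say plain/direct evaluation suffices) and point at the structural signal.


Best approach: no special technique — with ψ absent the equation is not coupled at all: direct integration in κ.


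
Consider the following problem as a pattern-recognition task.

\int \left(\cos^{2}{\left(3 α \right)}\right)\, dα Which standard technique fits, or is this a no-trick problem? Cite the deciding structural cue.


Technique: a trigonometric identity — the even trigonometric power \cos^{2}{\left(3 α \right)} reduces by a double-angle identity before any integration is attempted.


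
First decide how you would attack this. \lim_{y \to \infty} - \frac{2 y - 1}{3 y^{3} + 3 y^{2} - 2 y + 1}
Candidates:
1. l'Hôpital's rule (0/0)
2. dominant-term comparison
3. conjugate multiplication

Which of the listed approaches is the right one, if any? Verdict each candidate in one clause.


Technique: dominant-term comparison — at large y only the top-degree terms survive; compare the leading terms and the limit falls out.
- l'Hôpital's rule (0/0): as a single quotient the expression runs to ∞/∞ at the limit point — an at-infinity form of the rule would apply, though the leading-growth comparison is the direct reading.
- dominant-term comparison: a fit — the right tool for this form.
- conjugate multiplication — multiplying by a conjugate would not remove any indeterminacy here.


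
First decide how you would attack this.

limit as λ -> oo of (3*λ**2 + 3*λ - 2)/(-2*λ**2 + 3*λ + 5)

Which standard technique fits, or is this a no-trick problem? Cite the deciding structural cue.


Diagnosis: dominant-term comparison — as λ grows, only the highest-degree terms matter — compare leading terms and read the limit off. As a single quotient, the ∞/∞ shape would yield to repeated differentiation as well — the growth comparison gets there in one look.


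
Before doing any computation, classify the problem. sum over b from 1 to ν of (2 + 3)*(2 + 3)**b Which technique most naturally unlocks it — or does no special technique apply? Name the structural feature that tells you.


Diagnosis: the geometric series formula — consecutive terms stand in a fixed index-free ratio — the geometric sum formula closes it.


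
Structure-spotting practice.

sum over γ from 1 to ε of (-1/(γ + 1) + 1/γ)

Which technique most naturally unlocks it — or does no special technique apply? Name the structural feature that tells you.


Diagnosis: telescoping — a difference of consecutive values of one function (1/γ at one index and the next) — telescoping by construction.


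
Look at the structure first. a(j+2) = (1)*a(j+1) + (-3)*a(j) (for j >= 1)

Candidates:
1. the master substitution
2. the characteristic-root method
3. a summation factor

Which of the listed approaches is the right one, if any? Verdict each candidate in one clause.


Best approach: the characteristic-root method — no index-dependence in the weights and nothing inhomogeneous: classic characteristic-equation setup.
- the master substitution: the recursion shifts the index rather than dividing it.
- the characteristic-root method — applicable, and directly so.
- a summation factor: a summation factor telescopes one-step recursions; this one carries higher-order memory.


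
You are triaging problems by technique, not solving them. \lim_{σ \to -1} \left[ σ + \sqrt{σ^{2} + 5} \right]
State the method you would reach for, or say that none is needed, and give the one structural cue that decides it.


Diagnosis: no special technique — no vanishing denominator and no indeterminate clash at the point — evaluation is immediate.
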